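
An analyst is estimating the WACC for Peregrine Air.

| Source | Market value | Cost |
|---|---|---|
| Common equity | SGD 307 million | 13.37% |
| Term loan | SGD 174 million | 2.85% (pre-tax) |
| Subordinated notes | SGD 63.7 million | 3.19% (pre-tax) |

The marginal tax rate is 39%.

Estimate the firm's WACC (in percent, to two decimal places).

8.32%

Total capital V = 307 + 174 + 63.7 = 544.7.
Equity: weight = 307/544.7 = 0.5636; cost = 13.37%.
Term loan: weight = 174/544.7 = 0.3194; after-tax cost = 2.85% × (1 − 39%) = 1.7385%.
Subordinated notes: weight = 63.7/544.7 = 0.1169; after-tax cost = 3.19% × (1 − 39%) = 1.9459%.
WACC = 0.5636 × 13.3700% + 0.3194 × 1.7385% + 0.1169 × 1.9459% = 8.3184%.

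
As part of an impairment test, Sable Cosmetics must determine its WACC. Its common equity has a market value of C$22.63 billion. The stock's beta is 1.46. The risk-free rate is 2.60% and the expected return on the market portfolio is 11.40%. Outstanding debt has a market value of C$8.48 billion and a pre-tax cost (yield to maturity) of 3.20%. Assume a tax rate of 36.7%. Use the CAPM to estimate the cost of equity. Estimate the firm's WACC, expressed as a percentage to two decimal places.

11.79%

Market risk premium = 11.4% − 2.6% = 8.8%.
Cost of equity via CAPM: Re = 2.6% + 1.46 × 8.8% = 15.4480%.
Total capital V = 22.63 + 8.48 = 31.11.
Equity: weight = 22.63/31.11 = 0.7274; cost = 15.448%.
Debt: weight = 8.48/31.11 = 0.2726; after-tax cost = 3.2% × (1 − 36.7%) = 2.0256%.
WACC = 0.7274 × 15.4480% + 0.2726 × 2.0256% = 11.7893%.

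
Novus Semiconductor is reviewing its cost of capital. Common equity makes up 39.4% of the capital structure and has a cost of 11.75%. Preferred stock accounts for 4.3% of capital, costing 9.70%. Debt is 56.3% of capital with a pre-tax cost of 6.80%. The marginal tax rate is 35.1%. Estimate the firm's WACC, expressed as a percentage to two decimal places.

After-tax cost of debt = 6.8% × (1 − 35.1%) = 4.4132%.
WACC = 0.394 × 11.7500% + 0.043 × 9.7000% + 0.563 × 4.4132% = 7.5312%.

7.53%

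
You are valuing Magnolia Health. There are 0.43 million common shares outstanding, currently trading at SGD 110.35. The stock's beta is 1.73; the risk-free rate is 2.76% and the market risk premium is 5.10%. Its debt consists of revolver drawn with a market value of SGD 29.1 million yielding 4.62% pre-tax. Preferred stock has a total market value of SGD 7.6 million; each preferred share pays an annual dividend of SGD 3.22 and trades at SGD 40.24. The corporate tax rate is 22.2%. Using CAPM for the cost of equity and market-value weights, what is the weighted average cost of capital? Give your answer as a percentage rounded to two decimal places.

Cost of equity via CAPM: Re = 2.76% + 1.73 × 5.1% = 11.5830%.
Cost of preferred: Rp = 3.22 / 40.24 = 8.0020%.
Market value of equity E = 110.35 × 0.43m = 47.4505m.
Total capital V = 47.4505 + 7.6 + 29.1 = 84.1505.
Equity: weight = 47.4505/84.1505 = 0.5639; cost = 11.583%.
Preferred: weight = 7.6/84.1505 = 0.0903; cost = 8.002%.
Revolver drawn: weight = 29.1/84.1505 = 0.3458; after-tax cost = 4.62% × (1 − 22.2%) = 3.5944%.
WACC = 0.5639 × 11.5830% + 0.0903 × 8.0020% + 0.3458 × 3.5944% = 8.4970%.

8.50%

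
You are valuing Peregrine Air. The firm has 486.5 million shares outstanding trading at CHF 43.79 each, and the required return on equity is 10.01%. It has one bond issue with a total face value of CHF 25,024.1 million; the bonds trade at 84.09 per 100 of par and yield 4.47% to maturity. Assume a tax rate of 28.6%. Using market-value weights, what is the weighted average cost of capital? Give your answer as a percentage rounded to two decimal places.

6.62%

Market value of equity E = 43.79 × 486.5m = 21303.835m. Market value of debt D = 25024.1m × 84.09/100 = 21042.76569m.
Total capital V = 21303.835 + 21042.76569 = 42346.60069.
Equity: weight = 21303.835/42346.60069 = 0.5031; cost = 10.01%.
Bonds outstanding: weight = 21042.76569/42346.60069 = 0.4969; after-tax cost = 4.47% × (1 − 28.6%) = 3.1916%.
WACC = 0.5031 × 10.0100% + 0.4969 × 3.1916% = 6.6218%.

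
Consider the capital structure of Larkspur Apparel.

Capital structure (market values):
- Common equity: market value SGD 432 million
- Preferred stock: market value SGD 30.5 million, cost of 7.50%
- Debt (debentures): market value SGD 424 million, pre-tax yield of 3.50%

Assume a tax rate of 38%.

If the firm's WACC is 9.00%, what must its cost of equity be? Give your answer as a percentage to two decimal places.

15.81%

Total capital V = 432 + 30.5 + 424 = 886.5.
Equity weight = 432/886.5 = 0.4873.
Preferred weight = 30.5/886.5 = 0.0344.
Debentures weight = 424/886.5 = 0.4783.
Debt contribution = 0.4783 × 3.5% × (1 − 38%) = 1.0379%.
Preferred contribution = 0.0344 × 7.5% = 0.2580%.
Required equity contribution = 9.0% − 1.2959% = 7.7041%.
Re = 7.7041% / 0.4873 = 15.8094%.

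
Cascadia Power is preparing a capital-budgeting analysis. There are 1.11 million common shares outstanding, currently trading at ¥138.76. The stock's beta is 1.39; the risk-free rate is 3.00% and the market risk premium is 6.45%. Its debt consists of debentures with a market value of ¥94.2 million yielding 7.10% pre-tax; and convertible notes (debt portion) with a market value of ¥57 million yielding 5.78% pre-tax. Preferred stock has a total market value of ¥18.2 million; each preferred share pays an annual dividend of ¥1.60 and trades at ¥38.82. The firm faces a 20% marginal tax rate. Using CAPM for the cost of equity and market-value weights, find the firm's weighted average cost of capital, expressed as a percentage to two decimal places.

Cost of equity via CAPM: Re = 3.0% + 1.39 × 6.45% = 11.9655%.
Cost of preferred: Rp = 1.6 / 38.82 = 4.1216%.
Market value of equity E = 138.76 × 1.11m = 154.0236m.
Total capital V = 154.0236 + 18.2 + 94.2 + 57 = 323.4236.
Equity: weight = 154.0236/323.4236 = 0.4762; cost = 11.9655%.
Preferred: weight = 18.2/323.4236 = 0.0563; cost = 4.1216%.
Debentures: weight = 94.2/323.4236 = 0.2913; after-tax cost = 7.1% × (1 − 20%) = 5.6800%.
Convertible notes (debt portion): weight = 57/323.4236 = 0.1762; after-tax cost = 5.78% × (1 − 20%) = 4.6240%.
WACC = 0.4762 × 11.9655% + 0.0563 × 4.1216% + 0.2913 × 5.6800% + 0.1762 × 4.6240% = 8.3995%.

8.40%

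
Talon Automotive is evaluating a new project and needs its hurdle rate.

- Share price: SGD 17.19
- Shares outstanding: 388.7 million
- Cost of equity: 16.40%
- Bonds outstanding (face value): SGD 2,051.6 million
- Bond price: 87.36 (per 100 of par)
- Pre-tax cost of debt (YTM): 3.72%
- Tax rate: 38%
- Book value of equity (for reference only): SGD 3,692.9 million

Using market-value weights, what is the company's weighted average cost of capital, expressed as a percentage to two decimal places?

Market value of equity E = 17.19 × 388.7m = 6681.753m. Market value of debt D = 2051.6m × 87.36/100 = 1792.27776m.
Total capital V = 6681.753 + 1792.27776 = 8474.03076.
Equity: weight = 6681.753/8474.03076 = 0.7885; cost = 16.4%.
Bonds outstanding: weight = 1792.27776/8474.03076 = 0.2115; after-tax cost = 3.72% × (1 − 38%) = 2.3064%.
WACC = 0.7885 × 16.4000% + 0.2115 × 2.3064% = 13.4192%.

13.42%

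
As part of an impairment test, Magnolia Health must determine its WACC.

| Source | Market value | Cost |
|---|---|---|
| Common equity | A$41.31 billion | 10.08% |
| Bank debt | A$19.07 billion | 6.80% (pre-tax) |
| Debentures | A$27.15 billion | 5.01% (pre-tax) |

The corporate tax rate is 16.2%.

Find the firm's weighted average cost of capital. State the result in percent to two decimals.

Total capital V = 41.31 + 19.07 + 27.15 = 87.53.
Equity: weight = 41.31/87.53 = 0.4720; cost = 10.08%.
Bank debt: weight = 19.07/87.53 = 0.2179; after-tax cost = 6.8% × (1 − 16.2%) = 5.6984%.
Debentures: weight = 27.15/87.53 = 0.3102; after-tax cost = 5.01% × (1 − 16.2%) = 4.1984%.
WACC = 0.4720 × 10.0800% + 0.2179 × 5.6984% + 0.3102 × 4.1984% = 7.3010%.

7.30%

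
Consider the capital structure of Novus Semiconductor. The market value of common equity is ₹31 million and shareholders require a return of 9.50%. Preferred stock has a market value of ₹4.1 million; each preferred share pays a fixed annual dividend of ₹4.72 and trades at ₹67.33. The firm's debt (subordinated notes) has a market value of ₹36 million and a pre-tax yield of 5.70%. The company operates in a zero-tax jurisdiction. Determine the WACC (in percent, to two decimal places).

7.43%

Cost of preferred: Rp = 4.72 / 67.33 = 7.0102%.
Total capital V = 31 + 4.1 + 36 = 71.1.
Equity: weight = 31/71.1 = 0.4360; cost = 9.5%.
Preferred: weight = 4.1/71.1 = 0.0577; cost = 7.0102%.
Subordinated notes: weight = 36/71.1 = 0.5063; after-tax cost = 5.7% × (1 − 0%) = 5.7000%.
WACC = 0.4360 × 9.5000% + 0.0577 × 7.0102% + 0.5063 × 5.7000% = 7.4324%.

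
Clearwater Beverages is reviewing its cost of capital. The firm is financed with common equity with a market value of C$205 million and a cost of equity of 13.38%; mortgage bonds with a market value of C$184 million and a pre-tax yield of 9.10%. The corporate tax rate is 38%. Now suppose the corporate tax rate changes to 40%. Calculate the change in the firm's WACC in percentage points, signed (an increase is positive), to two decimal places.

Current WACC:
Total capital V = 205 + 184 = 389.
Equity: weight = 205/389 = 0.5270; cost = 13.38%.
Mortgage bonds: weight = 184/389 = 0.4730; after-tax cost = 9.1% × (1 − 38%) = 5.6420%.
WACC = 0.5270 × 13.3800% + 0.4730 × 5.6420% = 9.7199%.
After the change:
Total capital V = 205 + 184 = 389.
Equity: weight = 205/389 = 0.5270; cost = 13.38%.
Mortgage bonds: weight = 184/389 = 0.4730; after-tax cost = 9.1% × (1 − 40%) = 5.4600%.
WACC = 0.5270 × 13.3800% + 0.4730 × 5.4600% = 9.6338%.
Change in WACC = 9.6338% − 9.7199% = -0.0861 pp.

-0.09 pp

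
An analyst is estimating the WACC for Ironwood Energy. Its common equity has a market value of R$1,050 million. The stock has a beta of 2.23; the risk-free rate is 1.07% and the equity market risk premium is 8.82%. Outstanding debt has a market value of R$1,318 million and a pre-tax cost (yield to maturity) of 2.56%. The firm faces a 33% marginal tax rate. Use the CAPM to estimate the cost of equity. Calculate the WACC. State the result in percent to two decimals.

Cost of equity via CAPM: Re = 1.07% + 2.23 × 8.82% = 20.7386%.
Total capital V = 1050 + 1318 = 2368.
Equity: weight = 1050/2368 = 0.4434; cost = 20.7386%.
Debt: weight = 1318/2368 = 0.5566; after-tax cost = 2.56% × (1 − 33%) = 1.7152%.
WACC = 0.4434 × 20.7386% + 0.5566 × 1.7152% = 10.1504%.

10.15%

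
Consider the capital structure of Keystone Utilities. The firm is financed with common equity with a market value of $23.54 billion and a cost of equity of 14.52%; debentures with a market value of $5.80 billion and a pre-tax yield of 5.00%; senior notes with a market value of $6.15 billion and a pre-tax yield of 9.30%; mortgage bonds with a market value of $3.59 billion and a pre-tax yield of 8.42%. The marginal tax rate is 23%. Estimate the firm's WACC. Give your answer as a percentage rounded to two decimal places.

Total capital V = 23.54 + 5.8 + 6.15 + 3.59 = 39.08.
Equity: weight = 23.54/39.08 = 0.6024; cost = 14.52%.
Debentures: weight = 5.8/39.08 = 0.1484; after-tax cost = 5% × (1 − 23%) = 3.8500%.
Senior notes: weight = 6.15/39.08 = 0.1574; after-tax cost = 9.3% × (1 − 23%) = 7.1610%.
Mortgage bonds: weight = 3.59/39.08 = 0.0919; after-tax cost = 8.42% × (1 − 23%) = 6.4834%.
WACC = 0.6024 × 14.5200% + 0.1484 × 3.8500% + 0.1574 × 7.1610% + 0.0919 × 6.4834% = 11.0401%.

11.04%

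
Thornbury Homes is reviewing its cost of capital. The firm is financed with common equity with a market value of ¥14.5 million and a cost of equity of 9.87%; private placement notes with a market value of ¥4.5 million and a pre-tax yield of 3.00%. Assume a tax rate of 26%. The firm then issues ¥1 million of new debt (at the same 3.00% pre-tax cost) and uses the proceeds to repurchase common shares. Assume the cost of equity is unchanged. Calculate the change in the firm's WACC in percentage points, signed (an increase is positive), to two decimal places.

Current WACC:
Total capital V = 14.5 + 4.5 = 19.
Equity: weight = 14.5/19 = 0.7632; cost = 9.87%.
Private placement notes: weight = 4.5/19 = 0.2368; after-tax cost = 3% × (1 − 26%) = 2.2200%.
WACC = 0.7632 × 9.8700% + 0.2368 × 2.2200% = 8.0582%.
After the change:
Total capital V = 13.5 + 5.5 = 19.
Equity: weight = 13.5/19 = 0.7105; cost = 9.87%.
Private placement notes: weight = 5.5/19 = 0.2895; after-tax cost = 3% × (1 − 26%) = 2.2200%.
WACC = 0.7105 × 9.8700% + 0.2895 × 2.2200% = 7.6555%.
Change in WACC = 7.6555% − 8.0582% = -0.4026 pp.

-0.40 pp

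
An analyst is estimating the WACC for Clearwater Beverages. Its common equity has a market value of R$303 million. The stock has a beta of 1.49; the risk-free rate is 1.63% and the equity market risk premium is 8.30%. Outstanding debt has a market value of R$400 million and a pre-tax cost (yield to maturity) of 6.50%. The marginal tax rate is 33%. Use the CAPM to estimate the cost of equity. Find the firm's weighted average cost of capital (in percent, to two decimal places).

Cost of equity via CAPM: Re = 1.63% + 1.49 × 8.3% = 13.9970%.
Total capital V = 303 + 400 = 703.
Equity: weight = 303/703 = 0.4310; cost = 13.997%.
Debt: weight = 400/703 = 0.5690; after-tax cost = 6.5% × (1 − 33%) = 4.3550%.
WACC = 0.4310 × 13.9970% + 0.5690 × 4.3550% = 8.5108%.

8.51%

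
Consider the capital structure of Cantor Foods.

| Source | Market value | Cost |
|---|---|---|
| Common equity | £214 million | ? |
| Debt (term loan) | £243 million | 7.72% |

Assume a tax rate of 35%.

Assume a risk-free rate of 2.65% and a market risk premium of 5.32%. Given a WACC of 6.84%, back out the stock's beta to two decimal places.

1.18

Total capital V = 214 + 243 = 457.
Equity weight = 214/457 = 0.4683.
Term loan weight = 243/457 = 0.5317.
Debt contribution = 0.5317 × 7.72% × (1 − 35%) = 2.6682%.
Required equity contribution = 6.84% − 2.6682% = 4.1718%  ⇒  Re = 8.9089%.
CAPM: 8.9089% = 2.65% + β × 5.32%  ⇒  β = 1.1765.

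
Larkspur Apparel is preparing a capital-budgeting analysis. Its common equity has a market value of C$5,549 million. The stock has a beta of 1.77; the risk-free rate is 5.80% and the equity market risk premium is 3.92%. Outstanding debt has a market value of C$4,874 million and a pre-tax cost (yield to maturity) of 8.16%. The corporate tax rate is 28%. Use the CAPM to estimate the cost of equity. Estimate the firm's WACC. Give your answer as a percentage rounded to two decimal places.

Cost of equity via CAPM: Re = 5.8% + 1.77 × 3.92% = 12.7384%.
Total capital V = 5549 + 4874 = 10423.
Equity: weight = 5549/10423 = 0.5324; cost = 12.7384%.
Debt: weight = 4874/10423 = 0.4676; after-tax cost = 8.16% × (1 − 28%) = 5.8752%.
WACC = 0.5324 × 12.7384% + 0.4676 × 5.8752% = 9.5290%.

9.53%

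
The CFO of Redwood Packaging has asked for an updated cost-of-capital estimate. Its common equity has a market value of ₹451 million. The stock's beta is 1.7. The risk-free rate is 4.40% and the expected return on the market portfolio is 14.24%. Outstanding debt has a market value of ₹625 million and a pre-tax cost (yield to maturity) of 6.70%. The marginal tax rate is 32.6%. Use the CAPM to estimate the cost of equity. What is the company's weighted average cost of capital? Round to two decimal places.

Market risk premium = 14.24% − 4.4% = 9.84%.
Cost of equity via CAPM: Re = 4.4% + 1.7 × 9.84% = 21.1280%.
Total capital V = 451 + 625 = 1076.
Equity: weight = 451/1076 = 0.4191; cost = 21.128%.
Debt: weight = 625/1076 = 0.5809; after-tax cost = 6.7% × (1 − 32.6%) = 4.5158%.
WACC = 0.4191 × 21.1280% + 0.5809 × 4.5158% = 11.4787%.

11.48%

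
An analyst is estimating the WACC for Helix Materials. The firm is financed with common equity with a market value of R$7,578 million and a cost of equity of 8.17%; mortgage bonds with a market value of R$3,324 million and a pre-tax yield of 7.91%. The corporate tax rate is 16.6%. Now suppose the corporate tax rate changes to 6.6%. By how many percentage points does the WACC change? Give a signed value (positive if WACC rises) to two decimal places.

Current WACC:
Total capital V = 7578 + 3324 = 10902.
Equity: weight = 7578/10902 = 0.6951; cost = 8.17%.
Mortgage bonds: weight = 3324/10902 = 0.3049; after-tax cost = 7.91% × (1 − 16.6%) = 6.5969%.
WACC = 0.6951 × 8.1700% + 0.3049 × 6.5969% = 7.6904%.
After the change:
Total capital V = 7578 + 3324 = 10902.
Equity: weight = 7578/10902 = 0.6951; cost = 8.17%.
Mortgage bonds: weight = 3324/10902 = 0.3049; after-tax cost = 7.91% × (1 − 6.6%) = 7.3879%.
WACC = 0.6951 × 8.1700% + 0.3049 × 7.3879% = 7.9316%.
Change in WACC = 7.9316% − 7.6904% = 0.2412 pp.

+0.24 pp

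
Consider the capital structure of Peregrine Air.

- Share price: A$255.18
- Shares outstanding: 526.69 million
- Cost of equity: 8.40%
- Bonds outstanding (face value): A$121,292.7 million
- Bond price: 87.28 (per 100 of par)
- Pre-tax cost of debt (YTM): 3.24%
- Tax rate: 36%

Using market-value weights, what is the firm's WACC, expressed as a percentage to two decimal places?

Market value of equity E = 255.18 × 526.69m = 134400.7542m. Market value of debt D = 121292.7m × 87.28/100 = 105864.26856m.
Total capital V = 134400.7542 + 105864.26856 = 240265.02276.
Equity: weight = 134400.7542/240265.02276 = 0.5594; cost = 8.4%.
Bonds outstanding: weight = 105864.26856/240265.02276 = 0.4406; after-tax cost = 3.24% × (1 − 36%) = 2.0736%.
WACC = 0.5594 × 8.4000% + 0.4406 × 2.0736% = 5.6125%.

5.61%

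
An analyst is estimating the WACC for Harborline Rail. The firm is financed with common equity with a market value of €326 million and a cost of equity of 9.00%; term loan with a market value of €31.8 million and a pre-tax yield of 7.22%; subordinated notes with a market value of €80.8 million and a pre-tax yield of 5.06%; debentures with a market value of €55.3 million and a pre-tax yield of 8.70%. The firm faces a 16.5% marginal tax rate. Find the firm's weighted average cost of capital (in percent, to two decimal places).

7.83%

Total capital V = 326 + 31.8 + 80.8 + 55.3 = 493.9.
Equity: weight = 326/493.9 = 0.6601; cost = 9%.
Term loan: weight = 31.8/493.9 = 0.0644; after-tax cost = 7.22% × (1 − 16.5%) = 6.0287%.
Subordinated notes: weight = 80.8/493.9 = 0.1636; after-tax cost = 5.06% × (1 − 16.5%) = 4.2251%.
Debentures: weight = 55.3/493.9 = 0.1120; after-tax cost = 8.7% × (1 − 16.5%) = 7.2645%.
WACC = 0.6601 × 9.0000% + 0.0644 × 6.0287% + 0.1636 × 4.2251% + 0.1120 × 7.2645% = 7.8332%.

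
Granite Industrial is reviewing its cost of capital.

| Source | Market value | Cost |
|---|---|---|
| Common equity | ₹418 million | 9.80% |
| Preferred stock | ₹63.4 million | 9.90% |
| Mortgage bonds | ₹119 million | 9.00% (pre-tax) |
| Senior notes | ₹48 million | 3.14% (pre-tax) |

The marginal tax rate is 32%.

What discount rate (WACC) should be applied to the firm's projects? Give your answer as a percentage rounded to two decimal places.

Total capital V = 418 + 63.4 + 119 + 48 = 648.4.
Equity: weight = 418/648.4 = 0.6447; cost = 9.8%.
Preferred: weight = 63.4/648.4 = 0.0978; cost = 9.9%.
Mortgage bonds: weight = 119/648.4 = 0.1835; after-tax cost = 9% × (1 − 32%) = 6.1200%.
Senior notes: weight = 48/648.4 = 0.0740; after-tax cost = 3.14% × (1 − 32%) = 2.1352%.
WACC = 0.6447 × 9.8000% + 0.0978 × 9.9000% + 0.1835 × 6.1200% + 0.0740 × 2.1352% = 8.5670%.

8.57%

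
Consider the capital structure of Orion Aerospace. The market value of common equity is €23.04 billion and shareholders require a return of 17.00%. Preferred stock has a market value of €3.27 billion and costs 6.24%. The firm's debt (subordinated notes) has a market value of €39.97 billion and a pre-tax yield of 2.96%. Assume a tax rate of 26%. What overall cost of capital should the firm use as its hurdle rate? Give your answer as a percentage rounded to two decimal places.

7.54%

Total capital V = 23.04 + 3.27 + 39.97 = 66.28.
Equity: weight = 23.04/66.28 = 0.3476; cost = 17%.
Preferred: weight = 3.27/66.28 = 0.0493; cost = 6.24%.
Subordinated notes: weight = 39.97/66.28 = 0.6030; after-tax cost = 2.96% × (1 − 26%) = 2.1904%.
WACC = 0.3476 × 17.0000% + 0.0493 × 6.2400% + 0.6030 × 2.1904% = 7.5382%.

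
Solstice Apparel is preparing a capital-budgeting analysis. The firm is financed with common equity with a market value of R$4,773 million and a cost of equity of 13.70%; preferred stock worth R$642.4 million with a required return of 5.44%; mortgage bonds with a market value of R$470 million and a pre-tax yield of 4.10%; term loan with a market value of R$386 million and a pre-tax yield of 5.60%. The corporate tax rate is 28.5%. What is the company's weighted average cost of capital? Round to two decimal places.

Total capital V = 4773 + 642.4 + 470 + 386 = 6271.4.
Equity: weight = 4773/6271.4 = 0.7611; cost = 13.7%.
Preferred: weight = 642.4/6271.4 = 0.1024; cost = 5.44%.
Mortgage bonds: weight = 470/6271.4 = 0.0749; after-tax cost = 4.1% × (1 − 28.5%) = 2.9315%.
Term loan: weight = 386/6271.4 = 0.0615; after-tax cost = 5.6% × (1 − 28.5%) = 4.0040%.
WACC = 0.7611 × 13.7000% + 0.1024 × 5.4400% + 0.0749 × 2.9315% + 0.0615 × 4.0040% = 11.4501%.

11.45%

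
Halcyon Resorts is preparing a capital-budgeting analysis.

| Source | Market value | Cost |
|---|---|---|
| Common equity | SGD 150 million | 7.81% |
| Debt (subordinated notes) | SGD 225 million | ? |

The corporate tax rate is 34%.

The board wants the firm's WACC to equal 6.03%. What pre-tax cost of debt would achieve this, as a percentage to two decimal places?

7.34%

Total capital V = 150 + 225 = 375.
Equity weight = 150/375 = 0.4000.
Subordinated notes weight = 225/375 = 0.6000.
Equity contribution = 0.4000 × 7.81% = 3.1240%.
Remaining for debt = 6.03% − 3.1240% = 2.9060%.
Rd × (1 − 34%) × 0.6000 = 2.9060%  ⇒  Rd = 7.3384%.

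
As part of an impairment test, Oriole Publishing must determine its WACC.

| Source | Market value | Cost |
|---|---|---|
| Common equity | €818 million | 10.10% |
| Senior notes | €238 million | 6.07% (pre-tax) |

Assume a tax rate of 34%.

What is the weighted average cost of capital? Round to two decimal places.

8.73%

Total capital V = 818 + 238 = 1056.
Equity: weight = 818/1056 = 0.7746; cost = 10.1%.
Senior notes: weight = 238/1056 = 0.2254; after-tax cost = 6.07% × (1 − 34%) = 4.0062%.
WACC = 0.7746 × 10.1000% + 0.2254 × 4.0062% = 8.7266%.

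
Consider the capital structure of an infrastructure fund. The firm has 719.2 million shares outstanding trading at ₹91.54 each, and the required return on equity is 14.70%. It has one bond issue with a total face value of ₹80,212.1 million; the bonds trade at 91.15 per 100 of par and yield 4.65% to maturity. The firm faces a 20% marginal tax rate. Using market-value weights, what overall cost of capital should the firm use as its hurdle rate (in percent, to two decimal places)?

Market value of equity E = 91.54 × 719.2m = 65835.568m. Market value of debt D = 80212.1m × 91.15/100 = 73113.32915m.
Total capital V = 65835.568 + 73113.32915 = 138948.89715.
Equity: weight = 65835.568/138948.89715 = 0.4738; cost = 14.7%.
Bonds outstanding: weight = 73113.32915/138948.89715 = 0.5262; after-tax cost = 4.65% × (1 − 20%) = 3.7200%.
WACC = 0.4738 × 14.7000% + 0.5262 × 3.7200% = 8.9224%.

8.92%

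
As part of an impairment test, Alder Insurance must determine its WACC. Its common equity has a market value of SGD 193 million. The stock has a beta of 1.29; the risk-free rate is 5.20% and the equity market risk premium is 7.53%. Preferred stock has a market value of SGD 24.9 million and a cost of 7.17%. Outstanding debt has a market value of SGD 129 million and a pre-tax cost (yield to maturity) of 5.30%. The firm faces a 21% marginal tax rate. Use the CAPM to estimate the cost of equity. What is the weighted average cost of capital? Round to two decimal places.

Cost of equity via CAPM: Re = 5.2% + 1.29 × 7.53% = 14.9137%.
Total capital V = 193 + 24.9 + 129 = 346.9.
Equity: weight = 193/346.9 = 0.5564; cost = 14.9137%.
Preferred: weight = 24.9/346.9 = 0.0718; cost = 7.17%.
Debt: weight = 129/346.9 = 0.3719; after-tax cost = 5.3% × (1 − 21%) = 4.1870%.
WACC = 0.5564 × 14.9137% + 0.0718 × 7.1700% + 0.3719 × 4.1870% = 10.3690%.

10.37%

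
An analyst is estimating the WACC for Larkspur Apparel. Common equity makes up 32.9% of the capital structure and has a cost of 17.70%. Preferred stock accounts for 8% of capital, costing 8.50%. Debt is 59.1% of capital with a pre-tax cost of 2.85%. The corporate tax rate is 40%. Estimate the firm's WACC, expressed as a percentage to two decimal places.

After-tax cost of debt = 2.85% × (1 − 40%) = 1.7100%.
WACC = 0.329 × 17.7000% + 0.080 × 8.5000% + 0.591 × 1.7100% = 7.5139%.

7.51%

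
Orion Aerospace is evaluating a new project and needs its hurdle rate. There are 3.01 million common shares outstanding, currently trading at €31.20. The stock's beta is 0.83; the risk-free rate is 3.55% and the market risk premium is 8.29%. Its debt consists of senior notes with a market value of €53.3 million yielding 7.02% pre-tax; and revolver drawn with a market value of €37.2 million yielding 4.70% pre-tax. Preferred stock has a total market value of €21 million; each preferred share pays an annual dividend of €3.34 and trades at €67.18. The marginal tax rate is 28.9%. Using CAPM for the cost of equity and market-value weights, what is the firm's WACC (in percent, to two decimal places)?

Cost of equity via CAPM: Re = 3.55% + 0.83 × 8.29% = 10.4307%.
Cost of preferred: Rp = 3.34 / 67.18 = 4.9717%.
Market value of equity E = 31.2 × 3.01m = 93.912m.
Total capital V = 93.912 + 21 + 53.3 + 37.2 = 205.412.
Equity: weight = 93.912/205.412 = 0.4572; cost = 10.4307%.
Preferred: weight = 21/205.412 = 0.1022; cost = 4.9717%.
Senior notes: weight = 53.3/205.412 = 0.2595; after-tax cost = 7.02% × (1 − 28.9%) = 4.9912%.
Revolver drawn: weight = 37.2/205.412 = 0.1811; after-tax cost = 4.7% × (1 − 28.9%) = 3.3417%.
WACC = 0.4572 × 10.4307% + 0.1022 × 4.9717% + 0.2595 × 4.9912% + 0.1811 × 3.3417% = 7.1774%.

7.18%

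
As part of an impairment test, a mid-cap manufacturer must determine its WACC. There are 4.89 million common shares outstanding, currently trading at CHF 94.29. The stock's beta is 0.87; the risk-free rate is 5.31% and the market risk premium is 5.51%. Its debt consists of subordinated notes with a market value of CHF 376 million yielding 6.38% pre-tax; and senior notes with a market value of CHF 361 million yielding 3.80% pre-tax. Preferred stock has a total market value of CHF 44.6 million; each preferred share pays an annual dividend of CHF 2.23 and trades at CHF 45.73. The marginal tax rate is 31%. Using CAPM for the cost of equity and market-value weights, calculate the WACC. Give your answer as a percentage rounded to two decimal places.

Cost of equity via CAPM: Re = 5.31% + 0.87 × 5.51% = 10.1037%.
Cost of preferred: Rp = 2.23 / 45.73 = 4.8764%.
Market value of equity E = 94.29 × 4.89m = 461.0781m.
Total capital V = 461.0781 + 44.6 + 376 + 361 = 1242.6781.
Equity: weight = 461.0781/1242.6781 = 0.3710; cost = 10.1037%.
Preferred: weight = 44.6/1242.6781 = 0.0359; cost = 4.8764%.
Subordinated notes: weight = 376/1242.6781 = 0.3026; after-tax cost = 6.38% × (1 − 31%) = 4.4022%.
Senior notes: weight = 361/1242.6781 = 0.2905; after-tax cost = 3.8% × (1 − 31%) = 2.6220%.
WACC = 0.3710 × 10.1037% + 0.0359 × 4.8764% + 0.3026 × 4.4022% + 0.2905 × 2.6220% = 6.0175%.

6.02%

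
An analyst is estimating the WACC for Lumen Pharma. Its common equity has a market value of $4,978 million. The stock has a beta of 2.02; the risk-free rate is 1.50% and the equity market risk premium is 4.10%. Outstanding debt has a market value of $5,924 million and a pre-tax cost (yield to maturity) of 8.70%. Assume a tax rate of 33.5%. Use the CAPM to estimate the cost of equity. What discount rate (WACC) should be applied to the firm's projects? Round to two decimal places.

7.61%

Cost of equity via CAPM: Re = 1.5% + 2.02 × 4.1% = 9.7820%.
Total capital V = 4978 + 5924 = 10902.
Equity: weight = 4978/10902 = 0.4566; cost = 9.782%.
Debt: weight = 5924/10902 = 0.5434; after-tax cost = 8.7% × (1 − 33.5%) = 5.7855%.
WACC = 0.4566 × 9.7820% + 0.5434 × 5.7855% = 7.6104%.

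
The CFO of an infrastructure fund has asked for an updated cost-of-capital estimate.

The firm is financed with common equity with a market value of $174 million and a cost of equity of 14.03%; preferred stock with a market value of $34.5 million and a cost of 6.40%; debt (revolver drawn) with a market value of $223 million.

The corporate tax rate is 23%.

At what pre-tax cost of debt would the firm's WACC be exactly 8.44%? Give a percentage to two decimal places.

Total capital V = 174 + 34.5 + 223 = 431.5.
Equity weight = 174/431.5 = 0.4032.
Preferred weight = 34.5/431.5 = 0.0800.
Revolver drawn weight = 223/431.5 = 0.5168.
Equity contribution = 0.4032 × 14.03% = 5.6575%.
Preferred contribution = 0.0800 × 6.4% = 0.5117%.
Remaining for debt = 8.44% − 6.1692% = 2.2708%.
Rd × (1 − 23%) × 0.5168 = 2.2708%  ⇒  Rd = 5.7064%.

5.71%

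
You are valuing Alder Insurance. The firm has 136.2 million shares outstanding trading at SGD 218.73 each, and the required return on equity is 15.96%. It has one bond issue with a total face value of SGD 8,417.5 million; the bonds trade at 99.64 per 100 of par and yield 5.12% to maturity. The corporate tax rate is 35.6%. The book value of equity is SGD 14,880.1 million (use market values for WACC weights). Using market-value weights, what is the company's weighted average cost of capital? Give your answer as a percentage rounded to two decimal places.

Market value of equity E = 218.73 × 136.2m = 29791.026m. Market value of debt D = 8417.5m × 99.64/100 = 8387.197m.
Total capital V = 29791.026 + 8387.197 = 38178.223.
Equity: weight = 29791.026/38178.223 = 0.7803; cost = 15.96%.
Bonds outstanding: weight = 8387.197/38178.223 = 0.2197; after-tax cost = 5.12% × (1 − 35.6%) = 3.2973%.
WACC = 0.7803 × 15.9600% + 0.2197 × 3.2973% = 13.1782%.

13.18%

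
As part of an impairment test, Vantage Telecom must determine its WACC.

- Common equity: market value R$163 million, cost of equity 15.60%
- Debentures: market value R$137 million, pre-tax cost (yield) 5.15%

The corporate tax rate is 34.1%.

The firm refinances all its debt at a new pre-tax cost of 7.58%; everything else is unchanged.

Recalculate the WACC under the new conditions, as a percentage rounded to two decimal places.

10.76%

After the change:
Total capital V = 163 + 137 = 300.
Equity: weight = 163/300 = 0.5433; cost = 15.6%.
Debentures: weight = 137/300 = 0.4567; after-tax cost = 7.58% × (1 − 34.1%) = 4.9952%.
WACC = 0.5433 × 15.6000% + 0.4567 × 4.9952% = 10.7572%.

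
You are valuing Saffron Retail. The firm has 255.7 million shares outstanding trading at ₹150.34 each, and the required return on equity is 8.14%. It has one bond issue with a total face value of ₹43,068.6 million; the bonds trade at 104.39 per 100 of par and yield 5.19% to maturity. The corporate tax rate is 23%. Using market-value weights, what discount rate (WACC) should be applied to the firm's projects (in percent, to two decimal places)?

Market value of equity E = 150.34 × 255.7m = 38441.938m. Market value of debt D = 43068.6m × 104.39/100 = 44959.31154m.
Total capital V = 38441.938 + 44959.31154 = 83401.24954.
Equity: weight = 38441.938/83401.24954 = 0.4609; cost = 8.14%.
Bonds outstanding: weight = 44959.31154/83401.24954 = 0.5391; after-tax cost = 5.19% × (1 − 23%) = 3.9963%.
WACC = 0.4609 × 8.1400% + 0.5391 × 3.9963% = 5.9062%.

5.91%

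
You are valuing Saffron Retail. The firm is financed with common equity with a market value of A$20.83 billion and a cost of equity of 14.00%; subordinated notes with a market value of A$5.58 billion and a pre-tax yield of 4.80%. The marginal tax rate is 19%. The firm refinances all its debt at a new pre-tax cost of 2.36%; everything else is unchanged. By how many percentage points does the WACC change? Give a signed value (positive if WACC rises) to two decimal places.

-0.42 pp

Current WACC:
Total capital V = 20.83 + 5.58 = 26.41.
Equity: weight = 20.83/26.41 = 0.7887; cost = 14%.
Subordinated notes: weight = 5.58/26.41 = 0.2113; after-tax cost = 4.8% × (1 − 19%) = 3.8880%.
WACC = 0.7887 × 14.0000% + 0.2113 × 3.8880% = 11.8635%.
After the change:
Total capital V = 20.83 + 5.58 = 26.41.
Equity: weight = 20.83/26.41 = 0.7887; cost = 14%.
Subordinated notes: weight = 5.58/26.41 = 0.2113; after-tax cost = 2.36% × (1 − 19%) = 1.9116%.
WACC = 0.7887 × 14.0000% + 0.2113 × 1.9116% = 11.4459%.
Change in WACC = 11.4459% − 11.8635% = -0.4176 pp.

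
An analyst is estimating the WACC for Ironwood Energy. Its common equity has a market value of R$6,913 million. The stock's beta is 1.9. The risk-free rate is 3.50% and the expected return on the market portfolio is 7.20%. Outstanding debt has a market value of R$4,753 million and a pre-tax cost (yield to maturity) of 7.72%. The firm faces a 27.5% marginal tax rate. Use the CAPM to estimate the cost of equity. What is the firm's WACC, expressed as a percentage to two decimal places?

Market risk premium = 7.2% − 3.5% = 3.7%.
Cost of equity via CAPM: Re = 3.5% + 1.9 × 3.7% = 10.5300%.
Total capital V = 6913 + 4753 = 11666.
Equity: weight = 6913/11666 = 0.5926; cost = 10.53%.
Debt: weight = 4753/11666 = 0.4074; after-tax cost = 7.72% × (1 − 27.5%) = 5.5970%.
WACC = 0.5926 × 10.5300% + 0.4074 × 5.5970% = 8.5202%.

8.52%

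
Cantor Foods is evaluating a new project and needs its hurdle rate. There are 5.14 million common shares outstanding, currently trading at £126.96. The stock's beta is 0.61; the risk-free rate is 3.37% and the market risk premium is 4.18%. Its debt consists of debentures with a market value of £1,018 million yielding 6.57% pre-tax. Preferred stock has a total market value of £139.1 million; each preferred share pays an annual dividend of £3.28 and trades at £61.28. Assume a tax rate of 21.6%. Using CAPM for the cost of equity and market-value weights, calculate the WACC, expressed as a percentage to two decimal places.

Cost of equity via CAPM: Re = 3.37% + 0.61 × 4.18% = 5.9198%.
Cost of preferred: Rp = 3.28 / 61.28 = 5.3525%.
Market value of equity E = 126.96 × 5.14m = 652.5744m.
Total capital V = 652.5744 + 139.1 + 1018 = 1809.6744.
Equity: weight = 652.5744/1809.6744 = 0.3606; cost = 5.9198%.
Preferred: weight = 139.1/1809.6744 = 0.0769; cost = 5.3525%.
Debentures: weight = 1018/1809.6744 = 0.5625; after-tax cost = 6.57% × (1 − 21.6%) = 5.1509%.
WACC = 0.3606 × 5.9198% + 0.0769 × 5.3525% + 0.5625 × 5.1509% = 5.4437%.

5.44%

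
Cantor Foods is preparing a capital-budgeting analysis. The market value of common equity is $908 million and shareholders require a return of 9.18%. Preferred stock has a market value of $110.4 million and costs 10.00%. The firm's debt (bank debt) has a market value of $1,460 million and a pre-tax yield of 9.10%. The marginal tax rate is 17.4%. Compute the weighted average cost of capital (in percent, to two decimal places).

Total capital V = 908 + 110.4 + 1460 = 2478.4.
Equity: weight = 908/2478.4 = 0.3664; cost = 9.18%.
Preferred: weight = 110.4/2478.4 = 0.0445; cost = 10%.
Bank debt: weight = 1460/2478.4 = 0.5891; after-tax cost = 9.1% × (1 − 17.4%) = 7.5166%.
WACC = 0.3664 × 9.1800% + 0.0445 × 10.0000% + 0.5891 × 7.5166% = 8.2366%.

8.24%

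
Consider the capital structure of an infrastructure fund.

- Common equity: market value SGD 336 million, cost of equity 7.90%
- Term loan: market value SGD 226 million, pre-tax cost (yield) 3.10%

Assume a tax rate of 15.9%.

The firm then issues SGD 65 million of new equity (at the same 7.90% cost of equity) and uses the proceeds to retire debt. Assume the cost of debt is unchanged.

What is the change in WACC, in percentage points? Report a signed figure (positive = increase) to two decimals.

+0.61 pp

Current WACC:
Total capital V = 336 + 226 = 562.
Equity: weight = 336/562 = 0.5979; cost = 7.9%.
Term loan: weight = 226/562 = 0.4021; after-tax cost = 3.1% × (1 − 15.9%) = 2.6071%.
WACC = 0.5979 × 7.9000% + 0.4021 × 2.6071% = 5.7715%.
After the change:
Total capital V = 401 + 161 = 562.
Equity: weight = 401/562 = 0.7135; cost = 7.9%.
Term loan: weight = 161/562 = 0.2865; after-tax cost = 3.1% × (1 − 15.9%) = 2.6071%.
WACC = 0.7135 × 7.9000% + 0.2865 × 2.6071% = 6.3837%.
Change in WACC = 6.3837% − 5.7715% = 0.6122 pp.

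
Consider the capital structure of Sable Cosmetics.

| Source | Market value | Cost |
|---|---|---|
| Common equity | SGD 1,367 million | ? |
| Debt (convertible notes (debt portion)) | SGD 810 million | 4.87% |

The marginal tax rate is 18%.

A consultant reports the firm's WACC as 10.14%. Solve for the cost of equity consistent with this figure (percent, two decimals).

13.78%

Total capital V = 1367 + 810 = 2177.
Equity weight = 1367/2177 = 0.6279.
Convertible notes (debt portion) weight = 810/2177 = 0.3721.
Debt contribution = 0.3721 × 4.87% × (1 − 18%) = 1.4858%.
Required equity contribution = 10.14% − 1.4858% = 8.6542%.
Re = 8.6542% / 0.6279 = 13.7821%.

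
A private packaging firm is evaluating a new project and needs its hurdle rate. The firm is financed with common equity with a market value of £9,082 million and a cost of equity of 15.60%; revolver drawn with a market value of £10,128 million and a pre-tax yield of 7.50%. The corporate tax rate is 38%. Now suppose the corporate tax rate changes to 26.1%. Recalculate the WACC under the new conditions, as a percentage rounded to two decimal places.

10.30%

After the change:
Total capital V = 9082 + 10128 = 19210.
Equity: weight = 9082/19210 = 0.4728; cost = 15.6%.
Revolver drawn: weight = 10128/19210 = 0.5272; after-tax cost = 7.5% × (1 − 26.1%) = 5.5425%.
WACC = 0.4728 × 15.6000% + 0.5272 × 5.5425% = 10.2974%.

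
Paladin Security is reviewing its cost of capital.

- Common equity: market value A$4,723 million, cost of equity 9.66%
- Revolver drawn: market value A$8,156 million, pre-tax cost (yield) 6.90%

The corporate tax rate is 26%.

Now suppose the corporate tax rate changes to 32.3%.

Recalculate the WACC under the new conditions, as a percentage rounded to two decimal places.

After the change:
Total capital V = 4723 + 8156 = 12879.
Equity: weight = 4723/12879 = 0.3667; cost = 9.66%.
Revolver drawn: weight = 8156/12879 = 0.6333; after-tax cost = 6.9% × (1 − 32.3%) = 4.6713%.
WACC = 0.3667 × 9.6600% + 0.6333 × 4.6713% = 6.5008%.

6.50%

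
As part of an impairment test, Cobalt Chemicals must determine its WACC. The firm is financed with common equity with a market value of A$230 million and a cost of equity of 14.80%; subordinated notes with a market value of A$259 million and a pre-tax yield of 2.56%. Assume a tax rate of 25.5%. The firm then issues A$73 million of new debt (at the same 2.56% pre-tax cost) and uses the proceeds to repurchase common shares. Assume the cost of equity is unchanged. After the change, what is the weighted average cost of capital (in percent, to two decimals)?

6.05%

After the change:
Total capital V = 157 + 332 = 489.
Equity: weight = 157/489 = 0.3211; cost = 14.8%.
Subordinated notes: weight = 332/489 = 0.6789; after-tax cost = 2.56% × (1 − 25.5%) = 1.9072%.
WACC = 0.3211 × 14.8000% + 0.6789 × 1.9072% = 6.0466%.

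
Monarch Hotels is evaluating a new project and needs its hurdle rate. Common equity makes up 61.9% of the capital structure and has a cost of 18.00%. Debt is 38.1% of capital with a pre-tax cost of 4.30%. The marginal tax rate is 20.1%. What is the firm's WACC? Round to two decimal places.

After-tax cost of debt = 4.3% × (1 − 20.1%) = 3.4357%.
WACC = 0.619 × 18.0000% + 0.381 × 3.4357% = 12.4510%.

12.45%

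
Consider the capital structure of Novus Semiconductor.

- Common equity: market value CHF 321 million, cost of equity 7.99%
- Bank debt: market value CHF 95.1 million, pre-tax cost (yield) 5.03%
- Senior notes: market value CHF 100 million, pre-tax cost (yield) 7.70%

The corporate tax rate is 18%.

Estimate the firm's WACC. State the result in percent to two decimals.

Total capital V = 321 + 95.1 + 100 = 516.1.
Equity: weight = 321/516.1 = 0.6220; cost = 7.99%.
Bank debt: weight = 95.1/516.1 = 0.1843; after-tax cost = 5.03% × (1 − 18%) = 4.1246%.
Senior notes: weight = 100/516.1 = 0.1938; after-tax cost = 7.7% × (1 − 18%) = 6.3140%.
WACC = 0.6220 × 7.9900% + 0.1843 × 4.1246% + 0.1938 × 6.3140% = 6.9530%.

6.95%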